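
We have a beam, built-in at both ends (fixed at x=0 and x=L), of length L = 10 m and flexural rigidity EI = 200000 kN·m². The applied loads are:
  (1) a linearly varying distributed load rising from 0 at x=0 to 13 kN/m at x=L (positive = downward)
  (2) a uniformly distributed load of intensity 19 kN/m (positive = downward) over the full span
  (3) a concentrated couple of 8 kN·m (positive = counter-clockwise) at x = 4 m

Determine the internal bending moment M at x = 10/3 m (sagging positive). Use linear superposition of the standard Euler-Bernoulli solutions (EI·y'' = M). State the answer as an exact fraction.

Load 1 — triangular load w₀=13 kN/m (0→w₀ over full span):
  M_1 = 3w₀Lx/20 - w₀L²/30 - w₀x³/(6L) = 3·13·10·(10/3)/20 - 13·10²/30 - 13·(10/3)³/(6·10) = 1105/81 kN·m
Load 2 — uniform load w=19 kN/m over full span:
  M_2 = wLx/2 - wL²/12 - wx²/2 = 19·10·(10/3)/2 - 19·10²/12 - 19·(10/3)²/2 = 475/9 kN·m
Load 3 — applied couple M₀=8 kN·m at a=4 m (b=L-a=6):
  M_3 = R_Ax - M_A  [x≤a] with R_A=144/125, M_A=24/25 = (144/125)·(10/3) - (24/25) = 72/25 kN·m
Superposition: M = Σ M_i = 140332/2025 kN·m ≈ 69.299753 kN·m

M(10/3) = 140332/2025 kN·m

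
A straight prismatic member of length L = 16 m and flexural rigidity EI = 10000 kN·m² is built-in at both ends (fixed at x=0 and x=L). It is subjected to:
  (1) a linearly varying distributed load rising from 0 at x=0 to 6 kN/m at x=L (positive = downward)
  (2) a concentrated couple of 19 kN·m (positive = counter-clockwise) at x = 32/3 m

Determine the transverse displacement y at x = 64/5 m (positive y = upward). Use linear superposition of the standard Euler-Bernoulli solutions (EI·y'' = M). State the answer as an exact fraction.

y(64/5) = -2140384/87890625 m

Load 1 — triangular load w₀=6 kN/m (0→w₀ over full span):
  y_1 = -w₀x²(L-x)²(x+2L)/(120LEI) = -6·(64/5)²·(16-(64/5))²·((64/5)+2·16)/(120·16·10000) = -229376/9765625 m
Load 2 — applied couple M₀=19 kN·m at a=32/3 m (b=L-a=16/3):
  y_2 = (R_Ax³/6 - M_Ax²/2 - M₀(x-a)²/2)/EI  [x>a] with R_A=19/12, M_A=19/3 = ((19/12)·(64/5)³/6 - (19/3)·(64/5)²/2 - 19·((64/5)-(32/3))²/2)/10000 = -608/703125 m
Superposition: y = Σ y_i = -2140384/87890625 m ≈ -0.024353 m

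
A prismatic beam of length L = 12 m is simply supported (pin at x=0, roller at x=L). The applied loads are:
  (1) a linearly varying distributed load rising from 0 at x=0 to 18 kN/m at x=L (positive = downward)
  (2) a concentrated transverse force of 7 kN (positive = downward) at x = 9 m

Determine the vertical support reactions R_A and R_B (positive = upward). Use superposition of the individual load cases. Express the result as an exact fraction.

Load 1 — triangular load w₀=18 kN/m (0→w₀ over full span):
  R_A = w₀L/6 = 18·12/6 = 36 kN
  R_B = w₀L/3 = 18·12/3 = 72 kN
Load 2 — point force P=7 kN at a=9 m (b=L-a=3):
  R_A = Pb/L = 7·3/12 = 7/4 kN
  R_B = Pa/L = 7·9/12 = 21/4 kN
Superposition: R_A = 151/4 kN, R_B = 309/4 kN

R_A = 151/4 kN, R_B = 309/4 kN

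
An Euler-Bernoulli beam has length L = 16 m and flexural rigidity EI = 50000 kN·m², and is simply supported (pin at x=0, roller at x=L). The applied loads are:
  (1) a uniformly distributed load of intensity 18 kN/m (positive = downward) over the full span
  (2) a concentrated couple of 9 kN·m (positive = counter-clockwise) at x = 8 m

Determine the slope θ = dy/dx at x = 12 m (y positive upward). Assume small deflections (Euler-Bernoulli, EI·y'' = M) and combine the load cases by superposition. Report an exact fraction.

Load 1 — uniform load w=18 kN/m over full span:
  θ_1 = -w(L³-6Lx²+4x³)/(24EI) = -18·(16³-6·16·12²+4·12³)/(24·50000) = 132/3125 rad
Load 2 — applied couple M₀=9 kN·m at a=8 m (b=L-a=8):
  θ_2 = (M₀x²/(2L)-M₀(x-a)+C₁)/EI  [x>a] with C₁=M₀(3b²-L²)/(6L)=-6 = (9·12²/(2·16)-9·(12-8)+(-6))/50000 = -3/100000 rad
Superposition: θ = Σ θ_i = 4221/100000 rad ≈ 0.042210 rad

θ(12) = 4221/100000 rad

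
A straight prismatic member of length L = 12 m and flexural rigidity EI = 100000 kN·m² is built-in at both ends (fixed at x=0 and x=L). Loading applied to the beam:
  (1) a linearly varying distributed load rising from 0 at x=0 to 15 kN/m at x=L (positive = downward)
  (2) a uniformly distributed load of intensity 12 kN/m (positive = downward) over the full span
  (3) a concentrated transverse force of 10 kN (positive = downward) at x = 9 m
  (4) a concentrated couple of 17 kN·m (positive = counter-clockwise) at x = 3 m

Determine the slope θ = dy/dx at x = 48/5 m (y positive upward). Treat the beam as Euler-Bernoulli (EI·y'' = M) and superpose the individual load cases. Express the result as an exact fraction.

θ(48/5) = 7113/2500000 rad

Load 1 — triangular load w₀=15 kN/m (0→w₀ over full span):
  θ_1 = -w₀(2x(L-x)(L-2x)(x+2L)+x²(L-x)²)/(120LEI) = -15·(2·(48/5)·(12-(48/5))·(12-2·(48/5))·((48/5)+2·12)+(48/5)²·(12-(48/5))²)/(120·12·100000) = 432/390625 rad
Load 2 — uniform load w=12 kN/m over full span:
  θ_2 = -wx(L-x)(L-2x)/(12EI) = -12·(48/5)·(12-(48/5))·(12-2·(48/5))/(12·100000) = 648/390625 rad
Load 3 — point force P=10 kN at a=9 m (b=L-a=3):
  θ_3 = Pa²(L-x)(2bL-(3b+a)(L-x))/(2L³EI)  [x>a] = 10·9²·(12-(48/5))·(2·3·12-(3·3+9)·(12-(48/5)))/(2·12³·100000) = 81/500000 rad
Load 4 — applied couple M₀=17 kN·m at a=3 m (b=L-a=9):
  θ_4 = (R_Ax²/2 - M_Ax - M₀(x-a))/EI  [x>a] with R_A=51/32, M_A=-51/16 = ((51/32)·(48/5)²/2 - (-51/16)·(48/5) - 17·((48/5)-3))/100000 = -51/625000 rad
Superposition: θ = Σ θ_i = 7113/2500000 rad ≈ 0.002845 rad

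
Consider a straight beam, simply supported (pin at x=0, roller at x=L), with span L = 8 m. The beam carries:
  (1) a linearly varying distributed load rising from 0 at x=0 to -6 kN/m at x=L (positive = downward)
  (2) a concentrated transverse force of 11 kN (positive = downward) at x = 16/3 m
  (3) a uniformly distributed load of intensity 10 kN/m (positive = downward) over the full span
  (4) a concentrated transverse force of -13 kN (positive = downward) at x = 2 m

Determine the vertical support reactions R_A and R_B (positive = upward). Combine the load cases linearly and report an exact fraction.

Load 1 — triangular load w₀=-6 kN/m (0→w₀ over full span):
  R_A = w₀L/6 = (-6)·8/6 = -8 kN
  R_B = w₀L/3 = (-6)·8/3 = -16 kN
Load 2 — point force P=11 kN at a=16/3 m (b=L-a=8/3):
  R_A = Pb/L = 11·(8/3)/8 = 11/3 kN
  R_B = Pa/L = 11·(16/3)/8 = 22/3 kN
Load 3 — uniform load w=10 kN/m over full span:
  R_A = wL/2 = 10·8/2 = 40 kN
  R_B = wL/2 = 10·8/2 = 40 kN
Load 4 — point force P=-13 kN at a=2 m (b=L-a=6):
  R_A = Pb/L = (-13)·6/8 = -39/4 kN
  R_B = Pa/L = (-13)·2/8 = -13/4 kN
Superposition: R_A = 311/12 kN, R_B = 337/12 kN

R_A = 311/12 kN, R_B = 337/12 kN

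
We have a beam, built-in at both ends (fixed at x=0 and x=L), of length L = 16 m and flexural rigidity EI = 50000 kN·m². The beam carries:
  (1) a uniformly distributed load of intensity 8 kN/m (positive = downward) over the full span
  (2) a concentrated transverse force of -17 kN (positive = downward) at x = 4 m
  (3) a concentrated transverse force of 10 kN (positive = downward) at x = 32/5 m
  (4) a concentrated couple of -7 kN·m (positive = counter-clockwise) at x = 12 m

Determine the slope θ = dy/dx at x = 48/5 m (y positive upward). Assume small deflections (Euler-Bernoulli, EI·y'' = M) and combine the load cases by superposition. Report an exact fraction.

Load 1 — uniform load w=8 kN/m over full span:
  θ_1 = -wx(L-x)(L-2x)/(12EI) = -8·(48/5)·(16-(48/5))·(16-2·(48/5))/(12·50000) = 1024/390625 rad
Load 2 — point force P=-17 kN at a=4 m (b=L-a=12):
  θ_2 = Pa²(L-x)(2bL-(3b+a)(L-x))/(2L³EI)  [x>a] = (-17)·4²·(16-(48/5))·(2·12·16-(3·12+4)·(16-(48/5)))/(2·16³·50000) = -17/31250 rad
Load 3 — point force P=10 kN at a=32/5 m (b=L-a=48/5):
  θ_3 = Pa²(L-x)(2bL-(3b+a)(L-x))/(2L³EI)  [x>a] = 10·(32/5)²·(16-(48/5))·(2·(48/5)·16-(3·(48/5)+(32/5))·(16-(48/5)))/(2·16³·50000) = 1024/1953125 rad
Load 4 — applied couple M₀=-7 kN·m at a=12 m (b=L-a=4):
  θ_4 = (R_Ax²/2 - M_Ax)/EI  [x≤a] with R_A=-63/128, M_A=-35/16 = ((-63/128)·(48/5)²/2 - (-35/16)·(48/5))/50000 = -21/625000 rad
Superposition: θ = Σ θ_i = 40127/15625000 rad ≈ 0.002568 rad

θ(48/5) = 40127/15625000 rad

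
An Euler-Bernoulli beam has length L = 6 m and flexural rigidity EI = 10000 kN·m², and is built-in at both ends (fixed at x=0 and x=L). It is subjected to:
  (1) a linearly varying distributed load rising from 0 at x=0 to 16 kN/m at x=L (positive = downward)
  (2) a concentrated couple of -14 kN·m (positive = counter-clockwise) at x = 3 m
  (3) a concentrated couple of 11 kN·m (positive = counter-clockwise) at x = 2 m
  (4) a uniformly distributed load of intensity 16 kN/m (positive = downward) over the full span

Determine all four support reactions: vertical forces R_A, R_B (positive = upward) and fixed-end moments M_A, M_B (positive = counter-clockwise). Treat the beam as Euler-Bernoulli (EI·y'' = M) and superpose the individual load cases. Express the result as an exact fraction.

Load 1 — triangular load w₀=16 kN/m (0→w₀ over full span):
  R_A = 3w₀L/20 = 3·16·6/20 = 72/5 kN
  M_A = w₀L²/30 = 16·6²/30 = 96/5 kN·m
  R_B = 7w₀L/20 = 7·16·6/20 = 168/5 kN
  M_B = -w₀L²/20 = -16·6²/20 = -144/5 kN·m
Load 2 — applied couple M₀=-14 kN·m at a=3 m (b=L-a=3):
  R_A = 6M₀ab/L³ = 6·(-14)·3·3/6³ = -7/2 kN
  M_A = M₀b(2a-b)/L² = (-14)·3·(2·3-3)/6² = -7/2 kN·m
  R_B = -6M₀ab/L³ = -6·(-14)·3·3/6³ = 7/2 kN
  M_B = M₀a(2b-a)/L² = (-14)·3·(2·3-3)/6² = -7/2 kN·m
Load 3 — applied couple M₀=11 kN·m at a=2 m (b=L-a=4):
  R_A = 6M₀ab/L³ = 6·11·2·4/6³ = 22/9 kN
  M_A = M₀b(2a-b)/L² = 11·4·(2·2-4)/6² = 0 kN·m
  R_B = -6M₀ab/L³ = -6·11·2·4/6³ = -22/9 kN
  M_B = M₀a(2b-a)/L² = 11·2·(2·4-2)/6² = 11/3 kN·m
Load 4 — uniform load w=16 kN/m over full span:
  R_A = wL/2 = 16·6/2 = 48 kN
  M_A = wL²/12 = 16·6²/12 = 48 kN·m
  R_B = wL/2 = 16·6/2 = 48 kN
  M_B = -wL²/12 = -16·6²/12 = -48 kN·m
Superposition: R_A = 5521/90 kN, M_A = 637/10 kN·m, R_B = 7439/90 kN, M_B = -2299/30 kN·m

R_A = 5521/90 kN, M_A = 637/10 kN·m, R_B = 7439/90 kN, M_B = -2299/30 kN·m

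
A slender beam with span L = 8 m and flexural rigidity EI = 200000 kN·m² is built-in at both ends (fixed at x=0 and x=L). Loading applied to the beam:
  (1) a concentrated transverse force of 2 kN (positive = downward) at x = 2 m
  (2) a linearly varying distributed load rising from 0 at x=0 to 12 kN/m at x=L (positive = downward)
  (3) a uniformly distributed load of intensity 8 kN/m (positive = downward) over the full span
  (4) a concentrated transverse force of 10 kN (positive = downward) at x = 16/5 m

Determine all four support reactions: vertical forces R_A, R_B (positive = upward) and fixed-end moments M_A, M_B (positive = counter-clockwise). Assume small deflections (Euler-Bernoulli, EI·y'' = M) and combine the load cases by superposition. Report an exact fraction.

R_A = 21827/400 kN, M_A = 24611/300 kN·m, R_B = 27773/400 kN, M_B = -26849/300 kN·m

Load 1 — point force P=2 kN at a=2 m (b=L-a=6):
  R_A = Pb²(3a+b)/L³ = 2·6²·(3·2+6)/8³ = 27/16 kN
  M_A = Pab²/L² = 2·2·6²/8² = 9/4 kN·m
  R_B = Pa²(a+3b)/L³ = 2·2²·(2+3·6)/8³ = 5/16 kN
  M_B = -Pa²b/L² = -2·2²·6/8² = -3/4 kN·m
Load 2 — triangular load w₀=12 kN/m (0→w₀ over full span):
  R_A = 3w₀L/20 = 3·12·8/20 = 72/5 kN
  M_A = w₀L²/30 = 12·8²/30 = 128/5 kN·m
  R_B = 7w₀L/20 = 7·12·8/20 = 168/5 kN
  M_B = -w₀L²/20 = -12·8²/20 = -192/5 kN·m
Load 3 — uniform load w=8 kN/m over full span:
  R_A = wL/2 = 8·8/2 = 32 kN
  M_A = wL²/12 = 8·8²/12 = 128/3 kN·m
  R_B = wL/2 = 8·8/2 = 32 kN
  M_B = -wL²/12 = -8·8²/12 = -128/3 kN·m
Load 4 — point force P=10 kN at a=16/5 m (b=L-a=24/5):
  R_A = Pb²(3a+b)/L³ = 10·(24/5)²·(3·(16/5)+(24/5))/8³ = 162/25 kN
  M_A = Pab²/L² = 10·(16/5)·(24/5)²/8² = 288/25 kN·m
  R_B = Pa²(a+3b)/L³ = 10·(16/5)²·((16/5)+3·(24/5))/8³ = 88/25 kN
  M_B = -Pa²b/L² = -10·(16/5)²·(24/5)/8² = -192/25 kN·m
Superposition: R_A = 21827/400 kN, M_A = 24611/300 kN·m, R_B = 27773/400 kN, M_B = -26849/300 kN·m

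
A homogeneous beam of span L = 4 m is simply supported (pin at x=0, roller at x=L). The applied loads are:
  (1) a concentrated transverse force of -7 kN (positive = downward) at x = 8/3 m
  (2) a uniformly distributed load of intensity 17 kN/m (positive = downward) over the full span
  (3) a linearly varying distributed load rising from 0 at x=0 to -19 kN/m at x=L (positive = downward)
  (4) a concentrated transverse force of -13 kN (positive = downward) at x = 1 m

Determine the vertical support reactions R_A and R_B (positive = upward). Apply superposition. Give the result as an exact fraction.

R_A = 37/4 kN, R_B = 3/4 kN

Load 1 — point force P=-7 kN at a=8/3 m (b=L-a=4/3):
  R_A = Pb/L = (-7)·(4/3)/4 = -7/3 kN
  R_B = Pa/L = (-7)·(8/3)/4 = -14/3 kN
Load 2 — uniform load w=17 kN/m over full span:
  R_A = wL/2 = 17·4/2 = 34 kN
  R_B = wL/2 = 17·4/2 = 34 kN
Load 3 — triangular load w₀=-19 kN/m (0→w₀ over full span):
  R_A = w₀L/6 = (-19)·4/6 = -38/3 kN
  R_B = w₀L/3 = (-19)·4/3 = -76/3 kN
Load 4 — point force P=-13 kN at a=1 m (b=L-a=3):
  R_A = Pb/L = (-13)·3/4 = -39/4 kN
  R_B = Pa/L = (-13)·1/4 = -13/4 kN
Superposition: R_A = 37/4 kN, R_B = 3/4 kN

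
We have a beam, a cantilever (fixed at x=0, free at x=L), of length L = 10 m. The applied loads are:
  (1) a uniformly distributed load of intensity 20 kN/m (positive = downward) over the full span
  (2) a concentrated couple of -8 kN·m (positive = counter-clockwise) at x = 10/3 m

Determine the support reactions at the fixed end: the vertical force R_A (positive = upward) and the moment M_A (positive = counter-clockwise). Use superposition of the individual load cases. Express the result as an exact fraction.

Load 1 — uniform load w=20 kN/m over full span:
  R_A = wL = 20·10 = 200 kN
  M_A = wL²/2 = 20·10²/2 = 1000 kN·m
Load 2 — applied couple M₀=-8 kN·m at a=10/3 m (b=L-a=20/3):
  R_A = 0 kN
  M_A = -M₀ = -(-8) = 8 kN·m
Superposition: R_A = 200 kN, M_A = 1008 kN·m

R_A = 200 kN, M_A = 1008 kN·m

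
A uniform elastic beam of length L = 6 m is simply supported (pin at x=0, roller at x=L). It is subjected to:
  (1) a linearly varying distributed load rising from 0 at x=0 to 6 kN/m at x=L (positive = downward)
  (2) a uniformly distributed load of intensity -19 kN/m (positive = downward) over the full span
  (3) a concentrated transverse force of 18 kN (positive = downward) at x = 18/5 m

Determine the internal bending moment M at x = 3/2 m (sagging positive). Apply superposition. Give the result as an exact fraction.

Load 1 — triangular load w₀=6 kN/m (0→w₀ over full span):
  M_1 = w₀Lx/6 - w₀x³/(6L) = 6·6·(3/2)/6 - 6·(3/2)³/(6·6) = 135/16 kN·m
Load 2 — uniform load w=-19 kN/m over full span:
  M_2 = wx(L-x)/2 = (-19)·(3/2)·(6-(3/2))/2 = -513/8 kN·m
Load 3 — point force P=18 kN at a=18/5 m (b=L-a=12/5):
  M_3 = Pbx/L  [x≤a] = 18·(12/5)·(3/2)/6 = 54/5 kN·m
Superposition: M = Σ M_i = -3591/80 kN·m ≈ -44.887500 kN·m

M(3/2) = -3591/80 kN·m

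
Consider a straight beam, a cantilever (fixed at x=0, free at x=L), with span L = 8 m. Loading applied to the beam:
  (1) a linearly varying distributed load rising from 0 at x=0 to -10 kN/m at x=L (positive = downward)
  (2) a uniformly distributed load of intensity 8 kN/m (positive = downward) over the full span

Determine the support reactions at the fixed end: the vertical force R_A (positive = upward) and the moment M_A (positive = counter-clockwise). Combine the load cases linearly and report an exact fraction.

R_A = 24 kN, M_A = 128/3 kN·m

Load 1 — triangular load w₀=-10 kN/m (0→w₀ over full span):
  R_A = w₀L/2 = (-10)·8/2 = -40 kN
  M_A = w₀L²/3 = (-10)·8²/3 = -640/3 kN·m
Load 2 — uniform load w=8 kN/m over full span:
  R_A = wL = 8·8 = 64 kN
  M_A = wL²/2 = 8·8²/2 = 256 kN·m
Superposition: R_A = 24 kN, M_A = 128/3 kN·m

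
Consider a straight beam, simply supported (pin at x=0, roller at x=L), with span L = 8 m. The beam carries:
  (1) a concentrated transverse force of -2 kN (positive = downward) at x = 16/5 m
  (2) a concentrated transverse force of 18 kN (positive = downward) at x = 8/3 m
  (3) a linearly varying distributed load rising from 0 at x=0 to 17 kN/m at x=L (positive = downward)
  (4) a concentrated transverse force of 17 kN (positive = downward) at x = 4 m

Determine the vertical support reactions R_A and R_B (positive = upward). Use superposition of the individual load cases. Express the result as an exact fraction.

R_A = 1259/30 kN, R_B = 1771/30 kN

Load 1 — point force P=-2 kN at a=16/5 m (b=L-a=24/5):
  R_A = Pb/L = (-2)·(24/5)/8 = -6/5 kN
  R_B = Pa/L = (-2)·(16/5)/8 = -4/5 kN
Load 2 — point force P=18 kN at a=8/3 m (b=L-a=16/3):
  R_A = Pb/L = 18·(16/3)/8 = 12 kN
  R_B = Pa/L = 18·(8/3)/8 = 6 kN
Load 3 — triangular load w₀=17 kN/m (0→w₀ over full span):
  R_A = w₀L/6 = 17·8/6 = 68/3 kN
  R_B = w₀L/3 = 17·8/3 = 136/3 kN
Load 4 — point force P=17 kN at a=4 m (b=L-a=4):
  R_A = Pb/L = 17·4/8 = 17/2 kN
  R_B = Pa/L = 17·4/8 = 17/2 kN
Superposition: R_A = 1259/30 kN, R_B = 1771/30 kN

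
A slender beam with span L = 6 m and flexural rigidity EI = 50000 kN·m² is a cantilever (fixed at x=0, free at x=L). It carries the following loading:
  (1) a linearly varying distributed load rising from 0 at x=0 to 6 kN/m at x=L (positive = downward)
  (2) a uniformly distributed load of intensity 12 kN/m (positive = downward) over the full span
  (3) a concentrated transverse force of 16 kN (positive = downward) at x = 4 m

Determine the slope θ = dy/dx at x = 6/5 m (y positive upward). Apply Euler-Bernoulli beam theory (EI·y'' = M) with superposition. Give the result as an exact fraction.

Load 1 — triangular load w₀=6 kN/m (0→w₀ over full span):
  θ_1 = (w₀Lx²/4-w₀L²x/3-w₀x⁴/(24L))/EI = (6·6·(6/5)²/4-6·6²·(6/5)/3-6·(6/5)⁴/(24·6))/50000 = -22977/15625000 rad
Load 2 — uniform load w=12 kN/m over full span:
  θ_2 = -wx(x²-3Lx+3L²)/(6EI) = -12·(6/5)·((6/5)²-3·6·(6/5)+3·6²)/(6·50000) = -1647/390625 rad
Load 3 — point force P=16 kN at a=4 m (b=L-a=2):
  θ_3 = -Px(2a-x)/(2EI)  [x≤a] = -16·(6/5)·(2·4-(6/5))/(2·50000) = -102/78125 rad
Superposition: θ = Σ θ_i = -109257/15625000 rad ≈ -0.006992 rad

θ(6/5) = -109257/15625000 rad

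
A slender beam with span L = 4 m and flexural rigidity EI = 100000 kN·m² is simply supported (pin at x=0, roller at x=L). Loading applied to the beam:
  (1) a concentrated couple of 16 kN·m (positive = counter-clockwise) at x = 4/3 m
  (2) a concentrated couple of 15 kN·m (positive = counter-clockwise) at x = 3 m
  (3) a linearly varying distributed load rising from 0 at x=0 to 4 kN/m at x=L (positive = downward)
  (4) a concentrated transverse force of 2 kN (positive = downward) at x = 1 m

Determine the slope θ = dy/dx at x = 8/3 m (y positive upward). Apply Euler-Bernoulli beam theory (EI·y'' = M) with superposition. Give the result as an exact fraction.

θ(8/3) = 47191/972000000 rad

Load 1 — applied couple M₀=16 kN·m at a=4/3 m (b=L-a=8/3):
  θ_1 = (M₀x²/(2L)-M₀(x-a)+C₁)/EI  [x>a] with C₁=M₀(3b²-L²)/(6L)=32/9 = (16·(8/3)²/(2·4)-16·((8/3)-(4/3))+(32/9))/100000 = -1/28125 rad
Load 2 — applied couple M₀=15 kN·m at a=3 m (b=L-a=1):
  θ_2 = (M₀x²/(2L)+C₁)/EI  [x≤a] with C₁=M₀(3b²-L²)/(6L)=-65/8 = (15·(8/3)²/(2·4)+(-65/8))/100000 = 1/19200 rad
Load 3 — triangular load w₀=4 kN/m (0→w₀ over full span):
  θ_3 = -w₀(7L⁴-30L²x²+15x⁴)/(360LEI) = -4·(7·4⁴-30·4²·(8/3)²+15·(8/3)⁴)/(360·4·100000) = 91/3796875 rad
Load 4 — point force P=2 kN at a=1 m (b=L-a=3):
  θ_4 = -Pa(2L²-6Lx+3x²+a²)/(6LEI)  [x>a] = -2·1·(2·4²-6·4·(8/3)+3·(8/3)²+1²)/(6·4·100000) = 29/3600000 rad
Superposition: θ = Σ θ_i = 47191/972000000 rad ≈ 0.000049 rad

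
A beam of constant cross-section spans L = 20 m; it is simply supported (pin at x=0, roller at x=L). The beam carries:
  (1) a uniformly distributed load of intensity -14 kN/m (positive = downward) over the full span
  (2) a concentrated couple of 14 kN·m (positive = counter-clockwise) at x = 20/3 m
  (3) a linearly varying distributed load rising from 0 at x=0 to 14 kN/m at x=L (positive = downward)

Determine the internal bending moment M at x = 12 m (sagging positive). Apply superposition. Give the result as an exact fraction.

M(12) = -1596/5 kN·m

Load 1 — uniform load w=-14 kN/m over full span:
  M_1 = wx(L-x)/2 = (-14)·12·(20-12)/2 = -672 kN·m
Load 2 — applied couple M₀=14 kN·m at a=20/3 m (b=L-a=40/3):
  M_2 = M₀x/L - M₀  [x>a] = 14·12/20 - 14 = -28/5 kN·m
Load 3 — triangular load w₀=14 kN/m (0→w₀ over full span):
  M_3 = w₀Lx/6 - w₀x³/(6L) = 14·20·12/6 - 14·12³/(6·20) = 1792/5 kN·m
Superposition: M = Σ M_i = -1596/5 kN·m ≈ -319.200000 kN·m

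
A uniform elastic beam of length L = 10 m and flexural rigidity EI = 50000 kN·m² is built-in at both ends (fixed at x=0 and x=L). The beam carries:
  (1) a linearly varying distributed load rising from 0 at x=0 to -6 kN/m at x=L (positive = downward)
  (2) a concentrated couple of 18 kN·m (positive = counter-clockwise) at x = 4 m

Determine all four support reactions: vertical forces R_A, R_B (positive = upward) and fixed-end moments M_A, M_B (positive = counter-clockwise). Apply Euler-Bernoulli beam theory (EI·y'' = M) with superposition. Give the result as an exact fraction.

Load 1 — triangular load w₀=-6 kN/m (0→w₀ over full span):
  R_A = 3w₀L/20 = 3·(-6)·10/20 = -9 kN
  M_A = w₀L²/30 = (-6)·10²/30 = -20 kN·m
  R_B = 7w₀L/20 = 7·(-6)·10/20 = -21 kN
  M_B = -w₀L²/20 = -(-6)·10²/20 = 30 kN·m
Load 2 — applied couple M₀=18 kN·m at a=4 m (b=L-a=6):
  R_A = 6M₀ab/L³ = 6·18·4·6/10³ = 324/125 kN
  M_A = M₀b(2a-b)/L² = 18·6·(2·4-6)/10² = 54/25 kN·m
  R_B = -6M₀ab/L³ = -6·18·4·6/10³ = -324/125 kN
  M_B = M₀a(2b-a)/L² = 18·4·(2·6-4)/10² = 144/25 kN·m
Superposition: R_A = -801/125 kN, M_A = -446/25 kN·m, R_B = -2949/125 kN, M_B = 894/25 kN·m

R_A = -801/125 kN, M_A = -446/25 kN·m, R_B = -2949/125 kN, M_B = 894/25 kN·m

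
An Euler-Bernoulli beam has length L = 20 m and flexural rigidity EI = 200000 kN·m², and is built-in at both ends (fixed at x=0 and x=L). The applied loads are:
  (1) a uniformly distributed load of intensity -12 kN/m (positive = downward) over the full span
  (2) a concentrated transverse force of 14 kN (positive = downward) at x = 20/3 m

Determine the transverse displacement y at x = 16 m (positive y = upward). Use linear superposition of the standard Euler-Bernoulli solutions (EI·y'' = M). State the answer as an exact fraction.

y(16) = 2431/253125 m

Load 1 — uniform load w=-12 kN/m over full span:
  y_1 = -wx²(L-x)²/(24EI) = -(-12)·16²·(20-16)²/(24·200000) = 32/3125 m
Load 2 — point force P=14 kN at a=20/3 m (b=L-a=40/3):
  y_2 = -Pa²(L-x)²(3bL-(3b+a)(L-x))/(6L³EI)  [x>a] = -14·(20/3)²·(20-16)²·(3·(40/3)·20-(3·(40/3)+(20/3))·(20-16))/(6·20³·200000) = -161/253125 m
Superposition: y = Σ y_i = 2431/253125 m ≈ 0.009604 m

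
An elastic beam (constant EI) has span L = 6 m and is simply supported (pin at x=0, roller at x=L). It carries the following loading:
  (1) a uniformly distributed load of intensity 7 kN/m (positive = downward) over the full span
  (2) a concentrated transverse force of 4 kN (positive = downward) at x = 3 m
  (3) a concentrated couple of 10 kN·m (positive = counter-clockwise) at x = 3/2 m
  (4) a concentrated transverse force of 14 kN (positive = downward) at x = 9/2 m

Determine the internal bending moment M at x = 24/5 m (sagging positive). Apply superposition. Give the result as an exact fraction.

M(24/5) = 829/25 kN·m

Load 1 — uniform load w=7 kN/m over full span:
  M_1 = wx(L-x)/2 = 7·(24/5)·(6-(24/5))/2 = 504/25 kN·m
Load 2 — point force P=4 kN at a=3 m (b=L-a=3):
  M_2 = Pa(L-x)/L  [x>a] = 4·3·(6-(24/5))/6 = 12/5 kN·m
Load 3 — applied couple M₀=10 kN·m at a=3/2 m (b=L-a=9/2):
  M_3 = M₀x/L - M₀  [x>a] = 10·(24/5)/6 - 10 = -2 kN·m
Load 4 — point force P=14 kN at a=9/2 m (b=L-a=3/2):
  M_4 = Pa(L-x)/L  [x>a] = 14·(9/2)·(6-(24/5))/6 = 63/5 kN·m
Superposition: M = Σ M_i = 829/25 kN·m ≈ 33.160000 kN·m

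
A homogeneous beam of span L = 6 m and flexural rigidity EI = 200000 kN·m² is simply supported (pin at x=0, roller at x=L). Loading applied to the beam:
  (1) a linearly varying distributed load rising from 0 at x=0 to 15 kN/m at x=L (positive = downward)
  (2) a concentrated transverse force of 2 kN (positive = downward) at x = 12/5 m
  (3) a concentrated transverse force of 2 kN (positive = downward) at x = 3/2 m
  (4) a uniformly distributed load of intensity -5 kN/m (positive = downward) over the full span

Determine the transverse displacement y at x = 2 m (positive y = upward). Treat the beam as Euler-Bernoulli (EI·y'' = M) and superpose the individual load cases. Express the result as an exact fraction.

y(2) = -23433/100000000 m

Load 1 — triangular load w₀=15 kN/m (0→w₀ over full span):
  y_1 = -w₀x(7L⁴-10L²x²+3x⁴)/(360LEI) = -15·2·(7·6⁴-10·6²·2²+3·2⁴)/(360·6·200000) = -1/1875 m
Load 2 — point force P=2 kN at a=12/5 m (b=L-a=18/5):
  y_2 = -Pbx(L²-b²-x²)/(6LEI)  [x≤a] = -2·(18/5)·2·(6²-(18/5)²-2²)/(6·6·200000) = -119/3125000 m
Load 3 — point force P=2 kN at a=3/2 m (b=L-a=9/2):
  y_3 = -Pa(L-x)(2Lx-a²-x²)/(6LEI)  [x>a] = -2·(3/2)·(6-2)·(2·6·2-(3/2)²-2²)/(6·6·200000) = -71/2400000 m
Load 4 — uniform load w=-5 kN/m over full span:
  y_4 = -wx(L³-2Lx²+x³)/(24EI) = -(-5)·2·(6³-2·6·2²+2³)/(24·200000) = 11/30000 m
Superposition: y = Σ y_i = -23433/100000000 m ≈ -0.000234 m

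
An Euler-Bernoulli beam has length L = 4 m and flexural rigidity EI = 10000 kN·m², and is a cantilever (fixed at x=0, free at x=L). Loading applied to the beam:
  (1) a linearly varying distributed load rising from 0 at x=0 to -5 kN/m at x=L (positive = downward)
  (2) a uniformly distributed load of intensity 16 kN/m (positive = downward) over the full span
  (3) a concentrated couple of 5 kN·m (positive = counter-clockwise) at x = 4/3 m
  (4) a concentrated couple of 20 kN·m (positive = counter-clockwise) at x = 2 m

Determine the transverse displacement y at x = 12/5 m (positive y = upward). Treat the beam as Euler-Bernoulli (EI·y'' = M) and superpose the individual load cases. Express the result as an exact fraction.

Load 1 — triangular load w₀=-5 kN/m (0→w₀ over full span):
  y_1 = (w₀Lx³/12-w₀L²x²/6-w₀x⁵/(120L))/EI = ((-5)·4·(12/5)³/12-(-5)·4²·(12/5)²/6-(-5)·(12/5)⁵/(120·4))/10000 = 10662/1953125 m
Load 2 — uniform load w=16 kN/m over full span:
  y_2 = -wx²(x²-4Lx+6L²)/(24EI) = -16·(12/5)²·((12/5)²-4·4·(12/5)+6·4²)/(24·10000) = -9504/390625 m
Load 3 — applied couple M₀=5 kN·m at a=4/3 m (b=L-a=8/3):
  y_3 = M₀a(2x-a)/(2EI)  [x>a] = 5·(4/3)·(2·(12/5)-(4/3))/(2·10000) = 13/11250 m
Load 4 — applied couple M₀=20 kN·m at a=2 m (b=L-a=2):
  y_4 = M₀a(2x-a)/(2EI)  [x>a] = 20·2·(2·(12/5)-2)/(2·10000) = 7/1250 m
Superposition: y = Σ y_i = -212972/17578125 m ≈ -0.012116 m

y(12/5) = -212972/17578125 m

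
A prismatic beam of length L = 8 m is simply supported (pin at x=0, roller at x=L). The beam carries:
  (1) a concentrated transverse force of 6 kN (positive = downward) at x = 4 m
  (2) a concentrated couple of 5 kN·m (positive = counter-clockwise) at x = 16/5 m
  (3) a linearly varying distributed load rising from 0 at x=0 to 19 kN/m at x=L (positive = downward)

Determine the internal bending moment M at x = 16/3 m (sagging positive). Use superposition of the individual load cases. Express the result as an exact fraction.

Load 1 — point force P=6 kN at a=4 m (b=L-a=4):
  M_1 = Pa(L-x)/L  [x>a] = 6·4·(8-(16/3))/8 = 8 kN·m
Load 2 — applied couple M₀=5 kN·m at a=16/5 m (b=L-a=24/5):
  M_2 = M₀x/L - M₀  [x>a] = 5·(16/3)/8 - 5 = -5/3 kN·m
Load 3 — triangular load w₀=19 kN/m (0→w₀ over full span):
  M_3 = w₀Lx/6 - w₀x³/(6L) = 19·8·(16/3)/6 - 19·(16/3)³/(6·8) = 6080/81 kN·m
Superposition: M = Σ M_i = 6593/81 kN·m ≈ 81.395062 kN·m

M(16/3) = 6593/81 kN·m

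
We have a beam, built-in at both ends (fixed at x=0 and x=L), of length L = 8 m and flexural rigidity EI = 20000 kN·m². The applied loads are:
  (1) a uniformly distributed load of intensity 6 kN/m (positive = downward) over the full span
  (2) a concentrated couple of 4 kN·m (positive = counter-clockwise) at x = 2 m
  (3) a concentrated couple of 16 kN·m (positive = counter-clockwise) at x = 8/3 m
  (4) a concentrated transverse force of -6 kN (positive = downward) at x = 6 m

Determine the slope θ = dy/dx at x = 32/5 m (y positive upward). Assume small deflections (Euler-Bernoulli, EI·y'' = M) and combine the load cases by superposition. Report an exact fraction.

θ(32/5) = 433/625000 rad

Load 1 — uniform load w=6 kN/m over full span:
  θ_1 = -wx(L-x)(L-2x)/(12EI) = -6·(32/5)·(8-(32/5))·(8-2·(32/5))/(12·20000) = 96/78125 rad
Load 2 — applied couple M₀=4 kN·m at a=2 m (b=L-a=6):
  θ_2 = (R_Ax²/2 - M_Ax - M₀(x-a))/EI  [x>a] with R_A=9/16, M_A=-3/4 = ((9/16)·(32/5)²/2 - (-3/4)·(32/5) - 4·((32/5)-2))/20000 = -1/15625 rad
Load 3 — applied couple M₀=16 kN·m at a=8/3 m (b=L-a=16/3):
  θ_3 = (R_Ax²/2 - M_Ax - M₀(x-a))/EI  [x>a] with R_A=8/3, M_A=0 = ((8/3)·(32/5)²/2 - 0·(32/5) - 16·((32/5)-(8/3)))/20000 = -4/15625 rad
Load 4 — point force P=-6 kN at a=6 m (b=L-a=2):
  θ_4 = Pa²(L-x)(2bL-(3b+a)(L-x))/(2L³EI)  [x>a] = (-6)·6²·(8-(32/5))·(2·2·8-(3·2+6)·(8-(32/5)))/(2·8³·20000) = -27/125000 rad
Superposition: θ = Σ θ_i = 433/625000 rad ≈ 0.000693 rad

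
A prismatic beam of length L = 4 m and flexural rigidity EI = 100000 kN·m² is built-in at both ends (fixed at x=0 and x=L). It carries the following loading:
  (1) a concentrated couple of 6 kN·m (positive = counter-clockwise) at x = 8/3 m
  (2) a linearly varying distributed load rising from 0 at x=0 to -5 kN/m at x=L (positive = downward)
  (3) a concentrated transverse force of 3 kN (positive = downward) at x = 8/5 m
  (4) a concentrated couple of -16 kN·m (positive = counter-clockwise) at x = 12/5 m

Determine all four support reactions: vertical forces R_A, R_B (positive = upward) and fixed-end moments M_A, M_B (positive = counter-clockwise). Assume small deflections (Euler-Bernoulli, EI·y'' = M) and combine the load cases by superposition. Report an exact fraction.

Load 1 — applied couple M₀=6 kN·m at a=8/3 m (b=L-a=4/3):
  R_A = 6M₀ab/L³ = 6·6·(8/3)·(4/3)/4³ = 2 kN
  M_A = M₀b(2a-b)/L² = 6·(4/3)·(2·(8/3)-(4/3))/4² = 2 kN·m
  R_B = -6M₀ab/L³ = -6·6·(8/3)·(4/3)/4³ = -2 kN
  M_B = M₀a(2b-a)/L² = 6·(8/3)·(2·(4/3)-(8/3))/4² = 0 kN·m
Load 2 — triangular load w₀=-5 kN/m (0→w₀ over full span):
  R_A = 3w₀L/20 = 3·(-5)·4/20 = -3 kN
  M_A = w₀L²/30 = (-5)·4²/30 = -8/3 kN·m
  R_B = 7w₀L/20 = 7·(-5)·4/20 = -7 kN
  M_B = -w₀L²/20 = -(-5)·4²/20 = 4 kN·m
Load 3 — point force P=3 kN at a=8/5 m (b=L-a=12/5):
  R_A = Pb²(3a+b)/L³ = 3·(12/5)²·(3·(8/5)+(12/5))/4³ = 243/125 kN
  M_A = Pab²/L² = 3·(8/5)·(12/5)²/4² = 216/125 kN·m
  R_B = Pa²(a+3b)/L³ = 3·(8/5)²·((8/5)+3·(12/5))/4³ = 132/125 kN
  M_B = -Pa²b/L² = -3·(8/5)²·(12/5)/4² = -144/125 kN·m
Load 4 — applied couple M₀=-16 kN·m at a=12/5 m (b=L-a=8/5):
  R_A = 6M₀ab/L³ = 6·(-16)·(12/5)·(8/5)/4³ = -144/25 kN
  M_A = M₀b(2a-b)/L² = (-16)·(8/5)·(2·(12/5)-(8/5))/4² = -128/25 kN·m
  R_B = -6M₀ab/L³ = -6·(-16)·(12/5)·(8/5)/4³ = 144/25 kN
  M_B = M₀a(2b-a)/L² = (-16)·(12/5)·(2·(8/5)-(12/5))/4² = -48/25 kN·m
Superposition: R_A = -602/125 kN, M_A = -1522/375 kN·m, R_B = -273/125 kN, M_B = 116/125 kN·m

R_A = -602/125 kN, M_A = -1522/375 kN·m, R_B = -273/125 kN, M_B = 116/125 kN·m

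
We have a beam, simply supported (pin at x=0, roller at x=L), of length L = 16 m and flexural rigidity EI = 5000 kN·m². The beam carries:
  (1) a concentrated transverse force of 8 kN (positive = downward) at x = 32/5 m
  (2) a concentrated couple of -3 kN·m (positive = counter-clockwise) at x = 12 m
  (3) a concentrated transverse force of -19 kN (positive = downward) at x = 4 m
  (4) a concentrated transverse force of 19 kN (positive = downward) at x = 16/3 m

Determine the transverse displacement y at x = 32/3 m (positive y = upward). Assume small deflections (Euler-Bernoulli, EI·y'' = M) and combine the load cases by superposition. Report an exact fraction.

Load 1 — point force P=8 kN at a=32/5 m (b=L-a=48/5):
  y_1 = -Pa(L-x)(2Lx-a²-x²)/(6LEI)  [x>a] = -8·(32/5)·(16-(32/3))·(2·16·(32/3)-(32/5)²-(32/3)²)/(6·16·5000) = -671744/6328125 m
Load 2 — applied couple M₀=-3 kN·m at a=12 m (b=L-a=4):
  y_2 = (M₀x³/(6L)+C₁x)/EI  [x≤a] with C₁=M₀(3b²-L²)/(6L)=13/2 = ((-3)·(32/3)³/(6·16)+(13/2)·(32/3))/5000 = 106/16875 m
Load 3 — point force P=-19 kN at a=4 m (b=L-a=12):
  y_3 = -Pa(L-x)(2Lx-a²-x²)/(6LEI)  [x>a] = -(-19)·4·(16-(32/3))·(2·16·(32/3)-4²-(32/3)²)/(6·16·5000) = 9044/50625 m
Load 4 — point force P=19 kN at a=16/3 m (b=L-a=32/3):
  y_4 = -Pa(L-x)(2Lx-a²-x²)/(6LEI)  [x>a] = -19·(16/3)·(16-(32/3))·(2·16·(32/3)-(16/3)²-(32/3)²)/(6·16·5000) = -34048/151875 m
Superposition: y = Σ y_i = -2760482/18984375 m ≈ -0.145408 m

y(32/3) = -2760482/18984375 m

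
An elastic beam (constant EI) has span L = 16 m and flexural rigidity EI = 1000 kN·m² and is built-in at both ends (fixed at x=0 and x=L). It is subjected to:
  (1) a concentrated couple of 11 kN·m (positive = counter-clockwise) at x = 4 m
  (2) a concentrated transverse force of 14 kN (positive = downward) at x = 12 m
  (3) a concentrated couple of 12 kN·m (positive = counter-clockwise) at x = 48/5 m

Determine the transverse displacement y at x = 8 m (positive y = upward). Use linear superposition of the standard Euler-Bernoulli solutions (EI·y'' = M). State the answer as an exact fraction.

y(8) = -2551/18750 m

Load 1 — applied couple M₀=11 kN·m at a=4 m (b=L-a=12):
  y_1 = (R_Ax³/6 - M_Ax²/2 - M₀(x-a)²/2)/EI  [x>a] with R_A=99/128, M_A=-33/16 = ((99/128)·8³/6 - (-33/16)·8²/2 - 11·(8-4)²/2)/1000 = 11/250 m
Load 2 — point force P=14 kN at a=12 m (b=L-a=4):
  y_2 = -Pb²x²(3aL-(3a+b)x)/(6L³EI)  [x≤a] = -14·4²·8²·(3·12·16-(3·12+4)·8)/(6·16³·1000) = -56/375 m
Load 3 — applied couple M₀=12 kN·m at a=48/5 m (b=L-a=32/5):
  y_3 = (R_Ax³/6 - M_Ax²/2)/EI  [x≤a] with R_A=27/25, M_A=96/25 = ((27/25)·8³/6 - (96/25)·8²/2)/1000 = -96/3125 m
Superposition: y = Σ y_i = -2551/18750 m ≈ -0.136053 m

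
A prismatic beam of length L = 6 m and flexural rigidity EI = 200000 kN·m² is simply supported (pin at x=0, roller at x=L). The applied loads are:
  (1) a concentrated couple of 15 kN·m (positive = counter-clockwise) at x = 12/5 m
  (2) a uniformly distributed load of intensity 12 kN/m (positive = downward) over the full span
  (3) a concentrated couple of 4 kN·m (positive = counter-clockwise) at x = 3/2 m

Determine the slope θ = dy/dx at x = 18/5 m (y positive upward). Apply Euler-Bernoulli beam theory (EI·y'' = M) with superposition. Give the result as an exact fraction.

θ(18/5) = 15019/100000000 rad

Load 1 — applied couple M₀=15 kN·m at a=12/5 m (b=L-a=18/5):
  θ_1 = (M₀x²/(2L)-M₀(x-a)+C₁)/EI  [x>a] with C₁=M₀(3b²-L²)/(6L)=6/5 = (15·(18/5)²/(2·6)-15·((18/5)-(12/5))+(6/5))/200000 = -3/1000000 rad
Load 2 — uniform load w=12 kN/m over full span:
  θ_2 = -w(L³-6Lx²+4x³)/(24EI) = -12·(6³-6·6·(18/5)²+4·(18/5)³)/(24·200000) = 999/6250000 rad
Load 3 — applied couple M₀=4 kN·m at a=3/2 m (b=L-a=9/2):
  θ_3 = (M₀x²/(2L)-M₀(x-a)+C₁)/EI  [x>a] with C₁=M₀(3b²-L²)/(6L)=11/4 = (4·(18/5)²/(2·6)-4·((18/5)-(3/2))+(11/4))/200000 = -133/20000000 rad
Superposition: θ = Σ θ_i = 15019/100000000 rad ≈ 0.000150 rad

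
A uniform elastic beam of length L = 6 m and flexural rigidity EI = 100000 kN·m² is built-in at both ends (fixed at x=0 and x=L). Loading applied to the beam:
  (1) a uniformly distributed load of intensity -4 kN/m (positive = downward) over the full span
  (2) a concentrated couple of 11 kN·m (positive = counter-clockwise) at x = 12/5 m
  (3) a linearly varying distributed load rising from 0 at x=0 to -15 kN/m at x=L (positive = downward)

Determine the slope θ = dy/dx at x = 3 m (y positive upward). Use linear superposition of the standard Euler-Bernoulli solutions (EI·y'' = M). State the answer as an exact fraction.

Load 1 — uniform load w=-4 kN/m over full span:
  θ_1 = -wx(L-x)(L-2x)/(12EI) = -(-4)·3·(6-3)·(6-2·3)/(12·100000) = 0 rad
Load 2 — applied couple M₀=11 kN·m at a=12/5 m (b=L-a=18/5):
  θ_2 = (R_Ax²/2 - M_Ax - M₀(x-a))/EI  [x>a] with R_A=66/25, M_A=33/25 = ((66/25)·3²/2 - (33/25)·3 - 11·(3-(12/5)))/100000 = 33/2500000 rad
Load 3 — triangular load w₀=-15 kN/m (0→w₀ over full span):
  θ_3 = -w₀(2x(L-x)(L-2x)(x+2L)+x²(L-x)²)/(120LEI) = -(-15)·(2·3·(6-3)·(6-2·3)·(3+2·6)+3²·(6-3)²)/(120·6·100000) = 27/1600000 rad
Superposition: θ = Σ θ_i = 1203/40000000 rad ≈ 0.000030 rad

θ(3) = 1203/40000000 rad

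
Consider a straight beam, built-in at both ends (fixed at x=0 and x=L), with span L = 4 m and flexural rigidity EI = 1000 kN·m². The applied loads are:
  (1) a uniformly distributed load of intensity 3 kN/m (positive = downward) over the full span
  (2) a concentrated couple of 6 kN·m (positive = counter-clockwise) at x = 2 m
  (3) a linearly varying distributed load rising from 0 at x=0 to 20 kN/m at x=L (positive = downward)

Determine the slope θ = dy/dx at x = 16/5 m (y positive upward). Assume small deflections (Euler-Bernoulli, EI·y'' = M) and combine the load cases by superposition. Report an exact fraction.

θ(16/5) = 611/93750 rad

Load 1 — uniform load w=3 kN/m over full span:
  θ_1 = -wx(L-x)(L-2x)/(12EI) = -3·(16/5)·(4-(16/5))·(4-2·(16/5))/(12·1000) = 24/15625 rad
Load 2 — applied couple M₀=6 kN·m at a=2 m (b=L-a=2):
  θ_2 = (R_Ax²/2 - M_Ax - M₀(x-a))/EI  [x>a] with R_A=9/4, M_A=3/2 = ((9/4)·(16/5)²/2 - (3/2)·(16/5) - 6·((16/5)-2))/1000 = -3/6250 rad
Load 3 — triangular load w₀=20 kN/m (0→w₀ over full span):
  θ_3 = -w₀(2x(L-x)(L-2x)(x+2L)+x²(L-x)²)/(120LEI) = -20·(2·(16/5)·(4-(16/5))·(4-2·(16/5))·((16/5)+2·4)+(16/5)²·(4-(16/5))²)/(120·4·1000) = 256/46875 rad
Superposition: θ = Σ θ_i = 611/93750 rad ≈ 0.006517 rad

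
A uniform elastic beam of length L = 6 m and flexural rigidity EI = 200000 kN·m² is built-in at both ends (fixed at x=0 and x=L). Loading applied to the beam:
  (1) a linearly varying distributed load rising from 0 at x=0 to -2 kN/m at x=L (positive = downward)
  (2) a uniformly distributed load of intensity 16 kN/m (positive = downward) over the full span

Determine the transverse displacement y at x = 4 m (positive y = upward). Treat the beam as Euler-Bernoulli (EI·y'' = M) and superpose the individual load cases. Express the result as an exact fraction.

Load 1 — triangular load w₀=-2 kN/m (0→w₀ over full span):
  y_1 = -w₀x²(L-x)²(x+2L)/(120LEI) = -(-2)·4²·(6-4)²·(4+2·6)/(120·6·200000) = 2/140625 m
Load 2 — uniform load w=16 kN/m over full span:
  y_2 = -wx²(L-x)²/(24EI) = -16·4²·(6-4)²/(24·200000) = -2/9375 m
Superposition: y = Σ y_i = -28/140625 m ≈ -0.000199 m

y(4) = -28/140625 m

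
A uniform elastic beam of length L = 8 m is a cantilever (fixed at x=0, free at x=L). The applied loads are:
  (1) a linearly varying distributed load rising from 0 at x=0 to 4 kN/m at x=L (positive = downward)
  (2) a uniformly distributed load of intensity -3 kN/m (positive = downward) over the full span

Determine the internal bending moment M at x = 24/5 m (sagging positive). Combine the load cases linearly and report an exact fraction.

M(24/5) = -896/375 kN·m

Load 1 — triangular load w₀=4 kN/m (0→w₀ over full span):
  M_1 = w₀Lx/2 - w₀L²/3 - w₀x³/(6L) = 4·8·(24/5)/2 - 4·8²/3 - 4·(24/5)³/(6·8) = -6656/375 kN·m
Load 2 — uniform load w=-3 kN/m over full span:
  M_2 = -w(L-x)²/2 = -(-3)·(8-(24/5))²/2 = 384/25 kN·m
Superposition: M = Σ M_i = -896/375 kN·m ≈ -2.389333 kN·m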